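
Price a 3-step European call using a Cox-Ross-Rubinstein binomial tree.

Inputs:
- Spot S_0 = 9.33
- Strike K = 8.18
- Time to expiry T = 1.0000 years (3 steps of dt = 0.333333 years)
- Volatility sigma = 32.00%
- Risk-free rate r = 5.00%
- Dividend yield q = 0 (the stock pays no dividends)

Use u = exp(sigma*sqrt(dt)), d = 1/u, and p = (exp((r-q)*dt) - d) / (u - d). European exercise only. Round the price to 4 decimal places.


Answer: Price = V(0,0) = 2.0374

Derivation:
dt = T/N = 0.333333
u = exp(sigma*sqrt(dt)) = 1.202920; d = 1/u = 0.831310
p = (exp((r-q)*dt) - d) / (u - d) = 0.499169
Discount per step: exp(-r*dt) = 0.983471
Stock lattice S(k, i) with i counting down-moves:
  k=0: S(0,0) = 9.3300
  k=1: S(1,0) = 11.2232; S(1,1) = 7.7561
  k=2: S(2,0) = 13.5007; S(2,1) = 9.3300; S(2,2) = 6.4477
  k=3: S(3,0) = 16.2402; S(3,1) = 11.2232; S(3,2) = 7.7561; S(3,3) = 5.3601
Terminal payoffs V(N, i) = max(S_T - K, 0):
  V(3,0) = 8.060226; V(3,1) = 3.043245; V(3,2) = 0.000000; V(3,3) = 0.000000
Backward induction: V(k, i) = exp(-r*dt) * [p * V(k+1, i) + (1-p) * V(k+1, i+1)].
  V(2,0) = exp(-r*dt) * [p*8.060226 + (1-p)*3.043245] = 5.455872
  V(2,1) = exp(-r*dt) * [p*3.043245 + (1-p)*0.000000] = 1.493984
  V(2,2) = exp(-r*dt) * [p*0.000000 + (1-p)*0.000000] = 0.000000
  V(1,0) = exp(-r*dt) * [p*5.455872 + (1-p)*1.493984] = 3.414253
  V(1,1) = exp(-r*dt) * [p*1.493984 + (1-p)*0.000000] = 0.733424
  V(0,0) = exp(-r*dt) * [p*3.414253 + (1-p)*0.733424] = 2.037369


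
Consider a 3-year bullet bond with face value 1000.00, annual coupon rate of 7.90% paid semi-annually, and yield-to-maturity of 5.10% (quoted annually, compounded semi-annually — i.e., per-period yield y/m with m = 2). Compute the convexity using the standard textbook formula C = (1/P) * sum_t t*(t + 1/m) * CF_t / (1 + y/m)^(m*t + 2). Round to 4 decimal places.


Answer: Convexity = 8.8376

Derivation:
Coupon per period c = face * coupon_rate / m = 39.500000
Periods per year m = 2; per-period yield y/m = 0.025500
Number of cashflows N = 6
Cashflows (t years, CF_t, discount factor 1/(1+y/m)^(m*t), PV):
  t = 0.5000: CF_t = 39.500000, DF = 0.975134, PV = 38.517796
  t = 1.0000: CF_t = 39.500000, DF = 0.950886, PV = 37.560016
  t = 1.5000: CF_t = 39.500000, DF = 0.927242, PV = 36.626051
  t = 2.0000: CF_t = 39.500000, DF = 0.904185, PV = 35.715311
  t = 2.5000: CF_t = 39.500000, DF = 0.881702, PV = 34.827217
  t = 3.0000: CF_t = 1039.500000, DF = 0.859777, PV = 893.738580
Price P = sum_t PV_t = 1076.984971
Convexity numerator sum_t t*(t + 1/m) * CF_t / (1+y/m)^(m*t + 2):
  t = 0.5000: term = 18.313026
  t = 1.0000: term = 53.572967
  t = 1.5000: term = 104.481651
  t = 2.0000: term = 169.806031
  t = 2.5000: term = 248.375472
  t = 3.0000: term = 8923.361249
Convexity = (1/P) * sum = 9517.910396 / 1076.984971 = 8.837552


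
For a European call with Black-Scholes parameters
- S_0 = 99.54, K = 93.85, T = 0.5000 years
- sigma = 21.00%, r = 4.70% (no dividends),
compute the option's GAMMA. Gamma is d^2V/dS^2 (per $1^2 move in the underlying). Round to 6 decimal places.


d1 = 0.6288994943; d2 = 0.4804070703
phi(d1) = 0.3273596648; exp(-qT) = 1.0000000000; exp(-rT) = 0.9767739747
Gamma = exp(-qT) * phi(d1) / (S * sigma * sqrt(T)) = 1.0000000000 * 0.3273596648 / (99.5400 * 0.2100 * 0.7071067812) = 0.022147

Answer: Gamma = 0.022147


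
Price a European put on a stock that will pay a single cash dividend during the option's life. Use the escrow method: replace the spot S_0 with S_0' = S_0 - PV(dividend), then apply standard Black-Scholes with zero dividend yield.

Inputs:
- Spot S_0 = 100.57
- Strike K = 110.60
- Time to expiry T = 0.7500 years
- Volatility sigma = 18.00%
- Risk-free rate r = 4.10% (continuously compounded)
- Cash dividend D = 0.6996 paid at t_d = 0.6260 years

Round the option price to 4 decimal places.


Answer: Price = 10.7723

Derivation:
PV(D) = D * exp(-r * t_d) = 0.6996 * 0.97466057 = 0.68187254
S_0' = S_0 - PV(D) = 100.5700 - 0.68187254 = 99.88812746
d1 = (ln(S_0'/K) + (r + sigma^2/2)*T) / (sigma*sqrt(T)) = -0.37828795
d2 = d1 - sigma*sqrt(T) = -0.53417252
exp(-rT) = 0.96971797
N(-d1) = 0.64739165; N(-d2) = 0.70338891
P = K * exp(-rT) * N(-d2) - S_0' * N(-d1) = 110.6000 * 0.96971797 * 0.70338891 - 99.88812746 * 0.64739165 = 10.7723


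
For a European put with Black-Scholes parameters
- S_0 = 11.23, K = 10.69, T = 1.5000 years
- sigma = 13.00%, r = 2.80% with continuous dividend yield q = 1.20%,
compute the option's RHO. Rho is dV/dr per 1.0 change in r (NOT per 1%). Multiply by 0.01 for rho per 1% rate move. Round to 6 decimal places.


Answer: Rho = -5.408070

Derivation:
d1 = 0.5398615331; d2 = 0.3806446998
phi(d1) = 0.3448437819; exp(-qT) = 0.9821610324; exp(-rT) = 0.9588697806
N(-d2) = 0.3517334541
Rho = -K*T*exp(-rT)*N(-d2) = -10.6900 * 1.5000 * 0.9588697806 * 0.3517334541 = -5.408070


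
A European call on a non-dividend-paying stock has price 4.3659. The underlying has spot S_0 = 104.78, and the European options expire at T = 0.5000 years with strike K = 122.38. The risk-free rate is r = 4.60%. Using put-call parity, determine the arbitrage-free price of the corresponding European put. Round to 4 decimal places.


Answer: Put price = 19.1833

Derivation:
Put-call parity: C - P = S_0 * exp(-qT) - K * exp(-rT).
S_0 * exp(-qT) = 104.7800 * 1.00000000 = 104.78000000
K * exp(-rT) = 122.3800 * 0.97726248 = 119.59738276
P = C - S*exp(-qT) + K*exp(-rT)
P = 4.3659 - 104.78000000 + 119.59738276 = 19.1833


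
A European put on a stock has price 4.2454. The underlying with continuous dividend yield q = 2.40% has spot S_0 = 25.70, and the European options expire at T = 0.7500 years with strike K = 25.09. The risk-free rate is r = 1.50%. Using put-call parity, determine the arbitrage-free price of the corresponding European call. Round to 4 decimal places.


Answer: Call price = 4.6776

Derivation:
Put-call parity: C - P = S_0 * exp(-qT) - K * exp(-rT).
S_0 * exp(-qT) = 25.7000 * 0.98216103 = 25.24153853
K * exp(-rT) = 25.0900 * 0.98881304 = 24.80931929
C = P + S*exp(-qT) - K*exp(-rT)
C = 4.2454 + 25.24153853 - 24.80931929 = 4.6776


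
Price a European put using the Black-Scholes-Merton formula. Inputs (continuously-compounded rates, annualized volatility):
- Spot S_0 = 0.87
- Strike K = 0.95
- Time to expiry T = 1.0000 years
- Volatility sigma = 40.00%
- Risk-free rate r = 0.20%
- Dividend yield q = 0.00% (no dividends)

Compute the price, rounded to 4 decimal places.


d1 = (ln(S/K) + (r - q + 0.5*sigma^2) * T) / (sigma * sqrt(T)) = -0.01492193
d2 = d1 - sigma * sqrt(T) = -0.41492193
exp(-rT) = 0.99800200; exp(-qT) = 1.00000000
P = K * exp(-rT) * N(-d2) - S_0 * exp(-qT) * N(-d1)
N(-d1) = 0.50595277; N(-d2) = 0.66090047
P = 0.9500 * 0.99800200 * 0.66090047 - 0.8700 * 1.00000000 * 0.50595277 = 0.1864

Answer: Price = 0.1864


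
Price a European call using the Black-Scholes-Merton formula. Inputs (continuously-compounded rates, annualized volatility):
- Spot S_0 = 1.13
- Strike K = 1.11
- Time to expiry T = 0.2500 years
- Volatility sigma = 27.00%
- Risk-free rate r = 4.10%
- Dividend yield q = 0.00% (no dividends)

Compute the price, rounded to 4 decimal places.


Answer: Price = 0.0769

Derivation:
d1 = (ln(S/K) + (r - q + 0.5*sigma^2) * T) / (sigma * sqrt(T)) = 0.27570457
d2 = d1 - sigma * sqrt(T) = 0.14070457
exp(-rT) = 0.98980235; exp(-qT) = 1.00000000
C = S_0 * exp(-qT) * N(d1) - K * exp(-rT) * N(d2)
N(d1) = 0.60861251; N(d2) = 0.55594833
C = 1.1300 * 1.00000000 * 0.60861251 - 1.1100 * 0.98980235 * 0.55594833 = 0.0769


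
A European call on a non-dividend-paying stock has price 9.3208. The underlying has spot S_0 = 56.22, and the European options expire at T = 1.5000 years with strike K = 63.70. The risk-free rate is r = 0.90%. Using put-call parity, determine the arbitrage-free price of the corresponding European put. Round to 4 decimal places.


Answer: Put price = 15.9466

Derivation:
Put-call parity: C - P = S_0 * exp(-qT) - K * exp(-rT).
S_0 * exp(-qT) = 56.2200 * 1.00000000 = 56.22000000
K * exp(-rT) = 63.7000 * 0.98659072 = 62.84582863
P = C - S*exp(-qT) + K*exp(-rT)
P = 9.3208 - 56.22000000 + 62.84582863 = 15.9466


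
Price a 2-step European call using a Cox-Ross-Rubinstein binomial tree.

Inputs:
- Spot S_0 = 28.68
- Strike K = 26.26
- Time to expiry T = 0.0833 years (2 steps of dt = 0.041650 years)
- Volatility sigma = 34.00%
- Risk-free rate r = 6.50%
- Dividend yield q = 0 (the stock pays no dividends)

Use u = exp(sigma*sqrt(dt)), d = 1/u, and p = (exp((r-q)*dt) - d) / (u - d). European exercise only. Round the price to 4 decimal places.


Answer: Price = V(0,0) = 2.8813

Derivation:
dt = T/N = 0.041650
u = exp(sigma*sqrt(dt)) = 1.071852; d = 1/u = 0.932964
p = (exp((r-q)*dt) - d) / (u - d) = 0.502179
Discount per step: exp(-r*dt) = 0.997296
Stock lattice S(k, i) with i counting down-moves:
  k=0: S(0,0) = 28.6800
  k=1: S(1,0) = 30.7407; S(1,1) = 26.7574
  k=2: S(2,0) = 32.9495; S(2,1) = 28.6800; S(2,2) = 24.9637
Terminal payoffs V(N, i) = max(S_T - K, 0):
  V(2,0) = 6.689519; V(2,1) = 2.420000; V(2,2) = 0.000000
Backward induction: V(k, i) = exp(-r*dt) * [p * V(k+1, i) + (1-p) * V(k+1, i+1)].
  V(1,0) = exp(-r*dt) * [p*6.689519 + (1-p)*2.420000] = 4.551722
  V(1,1) = exp(-r*dt) * [p*2.420000 + (1-p)*0.000000] = 1.211987
  V(0,0) = exp(-r*dt) * [p*4.551722 + (1-p)*1.211987] = 2.881319


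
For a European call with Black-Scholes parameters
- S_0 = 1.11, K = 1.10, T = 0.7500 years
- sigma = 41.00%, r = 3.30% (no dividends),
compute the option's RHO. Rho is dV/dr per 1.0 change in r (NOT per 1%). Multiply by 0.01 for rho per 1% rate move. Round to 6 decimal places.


d1 = 0.2727271304; d2 = -0.0823432852
phi(d1) = 0.3843780994; exp(-qT) = 1.0000000000; exp(-rT) = 0.9755537700
N(d2) = 0.4671868673
Rho = K*T*exp(-rT)*N(d2) = 1.1000 * 0.7500 * 0.9755537700 * 0.4671868673 = 0.376007

Answer: Rho = 0.376007


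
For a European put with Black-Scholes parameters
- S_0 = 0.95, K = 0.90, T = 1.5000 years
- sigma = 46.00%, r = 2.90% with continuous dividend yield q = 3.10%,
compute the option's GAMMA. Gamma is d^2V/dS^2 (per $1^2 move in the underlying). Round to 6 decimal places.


Answer: Gamma = 0.663872

Derivation:
d1 = 0.3723352586; d2 = -0.1910473822
phi(d1) = 0.3722255447; exp(-qT) = 0.9545645606; exp(-rT) = 0.9574325541
Gamma = exp(-qT) * phi(d1) / (S * sigma * sqrt(T)) = 0.9545645606 * 0.3722255447 / (0.9500 * 0.4600 * 1.2247448714) = 0.663872


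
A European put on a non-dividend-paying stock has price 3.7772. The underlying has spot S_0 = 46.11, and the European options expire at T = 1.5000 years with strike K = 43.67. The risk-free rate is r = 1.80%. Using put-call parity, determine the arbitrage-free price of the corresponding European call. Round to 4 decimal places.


Answer: Call price = 7.3805

Derivation:
Put-call parity: C - P = S_0 * exp(-qT) - K * exp(-rT).
S_0 * exp(-qT) = 46.1100 * 1.00000000 = 46.11000000
K * exp(-rT) = 43.6700 * 0.97336124 = 42.50668542
C = P + S*exp(-qT) - K*exp(-rT)
C = 3.7772 + 46.11000000 - 42.50668542 = 7.3805


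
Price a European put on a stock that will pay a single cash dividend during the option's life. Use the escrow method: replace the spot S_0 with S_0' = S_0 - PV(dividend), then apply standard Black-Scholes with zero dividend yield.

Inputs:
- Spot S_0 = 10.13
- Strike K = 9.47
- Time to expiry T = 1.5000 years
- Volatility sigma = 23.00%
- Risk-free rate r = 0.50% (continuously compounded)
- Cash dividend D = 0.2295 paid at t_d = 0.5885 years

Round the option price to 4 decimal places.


PV(D) = D * exp(-r * t_d) = 0.2295 * 0.99706182 = 0.22882569
S_0' = S_0 - PV(D) = 10.1300 - 0.22882569 = 9.90117431
d1 = (ln(S_0'/K) + (r + sigma^2/2)*T) / (sigma*sqrt(T)) = 0.32553172
d2 = d1 - sigma*sqrt(T) = 0.04384040
exp(-rT) = 0.99252805
N(-d1) = 0.37238934; N(-d2) = 0.48251581
P = K * exp(-rT) * N(-d2) - S_0' * N(-d1) = 9.4700 * 0.99252805 * 0.48251581 - 9.90117431 * 0.37238934 = 0.8482

Answer: Price = 0.8482


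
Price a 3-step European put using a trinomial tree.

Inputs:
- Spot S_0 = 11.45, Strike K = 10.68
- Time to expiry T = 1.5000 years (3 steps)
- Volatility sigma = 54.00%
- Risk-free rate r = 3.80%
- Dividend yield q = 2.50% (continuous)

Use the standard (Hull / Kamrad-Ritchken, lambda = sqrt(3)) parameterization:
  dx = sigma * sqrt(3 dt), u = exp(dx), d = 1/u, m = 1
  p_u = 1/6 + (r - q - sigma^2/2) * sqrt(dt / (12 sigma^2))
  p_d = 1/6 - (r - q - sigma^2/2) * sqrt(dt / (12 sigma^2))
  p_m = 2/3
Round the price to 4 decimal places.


dt = T/N = 0.500000; dx = sigma*sqrt(3*dt) = 0.661362
u = exp(dx) = 1.937430; d = 1/u = 0.516148
p_u = 0.116467, p_m = 0.666667, p_d = 0.216866
Discount per step: exp(-r*dt) = 0.981179
Stock lattice S(k, j) with j the centered position index:
  k=0: S(0,+0) = 11.4500
  k=1: S(1,-1) = 5.9099; S(1,+0) = 11.4500; S(1,+1) = 22.1836
  k=2: S(2,-2) = 3.0504; S(2,-1) = 5.9099; S(2,+0) = 11.4500; S(2,+1) = 22.1836; S(2,+2) = 42.9791
  k=3: S(3,-3) = 1.5744; S(3,-2) = 3.0504; S(3,-1) = 5.9099; S(3,+0) = 11.4500; S(3,+1) = 22.1836; S(3,+2) = 42.9791; S(3,+3) = 83.2690
Terminal payoffs V(N, j) = max(K - S_T, 0):
  V(3,-3) = 9.105555; V(3,-2) = 7.629623; V(3,-1) = 4.770108; V(3,+0) = 0.000000; V(3,+1) = 0.000000; V(3,+2) = 0.000000; V(3,+3) = 0.000000
Backward induction: V(k, j) = exp(-r*dt) * [p_u * V(k+1, j+1) + p_m * V(k+1, j) + p_d * V(k+1, j-1)]
  V(2,-2) = exp(-r*dt) * [p_u*4.770108 + p_m*7.629623 + p_d*9.105555] = 7.473312
  V(2,-1) = exp(-r*dt) * [p_u*0.000000 + p_m*4.770108 + p_d*7.629623] = 4.743687
  V(2,+0) = exp(-r*dt) * [p_u*0.000000 + p_m*0.000000 + p_d*4.770108] = 1.015005
  V(2,+1) = exp(-r*dt) * [p_u*0.000000 + p_m*0.000000 + p_d*0.000000] = 0.000000
  V(2,+2) = exp(-r*dt) * [p_u*0.000000 + p_m*0.000000 + p_d*0.000000] = 0.000000
  V(1,-1) = exp(-r*dt) * [p_u*1.015005 + p_m*4.743687 + p_d*7.473312] = 4.809134
  V(1,+0) = exp(-r*dt) * [p_u*0.000000 + p_m*1.015005 + p_d*4.743687] = 1.673318
  V(1,+1) = exp(-r*dt) * [p_u*0.000000 + p_m*0.000000 + p_d*1.015005] = 0.215977
  V(0,+0) = exp(-r*dt) * [p_u*0.215977 + p_m*1.673318 + p_d*4.809134] = 2.142540

Answer: Price = V(0,0) = 2.1425


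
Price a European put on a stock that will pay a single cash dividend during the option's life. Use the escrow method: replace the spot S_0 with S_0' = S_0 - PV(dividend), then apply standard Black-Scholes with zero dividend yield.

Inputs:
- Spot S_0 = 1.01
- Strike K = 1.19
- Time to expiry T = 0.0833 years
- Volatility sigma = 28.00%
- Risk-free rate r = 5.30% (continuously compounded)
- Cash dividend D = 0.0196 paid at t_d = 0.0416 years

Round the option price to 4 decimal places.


Answer: Price = 0.1947

Derivation:
PV(D) = D * exp(-r * t_d) = 0.0196 * 0.99779763 = 0.01955683
S_0' = S_0 - PV(D) = 1.0100 - 0.01955683 = 0.99044317
d1 = (ln(S_0'/K) + (r + sigma^2/2)*T) / (sigma*sqrt(T)) = -2.17633453
d2 = d1 - sigma*sqrt(T) = -2.25714740
exp(-rT) = 0.99559483
N(-d1) = 0.98523487; N(-d2) = 0.98800057
P = K * exp(-rT) * N(-d2) - S_0' * N(-d1) = 1.1900 * 0.99559483 * 0.98800057 - 0.99044317 * 0.98523487 = 0.1947


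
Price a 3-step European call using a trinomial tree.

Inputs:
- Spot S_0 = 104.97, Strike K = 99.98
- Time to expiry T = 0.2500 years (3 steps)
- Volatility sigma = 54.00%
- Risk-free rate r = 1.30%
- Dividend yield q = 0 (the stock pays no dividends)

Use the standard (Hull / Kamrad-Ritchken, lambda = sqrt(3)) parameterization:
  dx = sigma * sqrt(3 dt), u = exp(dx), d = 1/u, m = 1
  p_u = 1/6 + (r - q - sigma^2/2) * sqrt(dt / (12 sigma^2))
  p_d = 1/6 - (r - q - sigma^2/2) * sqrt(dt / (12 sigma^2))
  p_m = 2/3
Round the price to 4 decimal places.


dt = T/N = 0.083333; dx = sigma*sqrt(3*dt) = 0.270000
u = exp(dx) = 1.309964; d = 1/u = 0.763379
p_u = 0.146173, p_m = 0.666667, p_d = 0.187160
Discount per step: exp(-r*dt) = 0.998917
Stock lattice S(k, j) with j the centered position index:
  k=0: S(0,+0) = 104.9700
  k=1: S(1,-1) = 80.1319; S(1,+0) = 104.9700; S(1,+1) = 137.5070
  k=2: S(2,-2) = 61.1711; S(2,-1) = 80.1319; S(2,+0) = 104.9700; S(2,+1) = 137.5070; S(2,+2) = 180.1292
  k=3: S(3,-3) = 46.6968; S(3,-2) = 61.1711; S(3,-1) = 80.1319; S(3,+0) = 104.9700; S(3,+1) = 137.5070; S(3,+2) = 180.1292; S(3,+3) = 235.9629
Terminal payoffs V(N, j) = max(S_T - K, 0):
  V(3,-3) = 0.000000; V(3,-2) = 0.000000; V(3,-1) = 0.000000; V(3,+0) = 4.990000; V(3,+1) = 37.526968; V(3,+2) = 80.149240; V(3,+3) = 135.982901
Backward induction: V(k, j) = exp(-r*dt) * [p_u * V(k+1, j+1) + p_m * V(k+1, j) + p_d * V(k+1, j-1)]
  V(2,-2) = exp(-r*dt) * [p_u*0.000000 + p_m*0.000000 + p_d*0.000000] = 0.000000
  V(2,-1) = exp(-r*dt) * [p_u*4.990000 + p_m*0.000000 + p_d*0.000000] = 0.728613
  V(2,+0) = exp(-r*dt) * [p_u*37.526968 + p_m*4.990000 + p_d*0.000000] = 8.802549
  V(2,+1) = exp(-r*dt) * [p_u*80.149240 + p_m*37.526968 + p_d*4.990000] = 37.626767
  V(2,+2) = exp(-r*dt) * [p_u*135.982901 + p_m*80.149240 + p_d*37.526968] = 80.246419
  V(1,-1) = exp(-r*dt) * [p_u*8.802549 + p_m*0.728613 + p_d*0.000000] = 1.770516
  V(1,+0) = exp(-r*dt) * [p_u*37.626767 + p_m*8.802549 + p_d*0.728613] = 11.492288
  V(1,+1) = exp(-r*dt) * [p_u*80.246419 + p_m*37.626767 + p_d*8.802549] = 38.420203
  V(0,+0) = exp(-r*dt) * [p_u*38.420203 + p_m*11.492288 + p_d*1.770516] = 13.594151

Answer: Price = V(0,0) = 13.5942


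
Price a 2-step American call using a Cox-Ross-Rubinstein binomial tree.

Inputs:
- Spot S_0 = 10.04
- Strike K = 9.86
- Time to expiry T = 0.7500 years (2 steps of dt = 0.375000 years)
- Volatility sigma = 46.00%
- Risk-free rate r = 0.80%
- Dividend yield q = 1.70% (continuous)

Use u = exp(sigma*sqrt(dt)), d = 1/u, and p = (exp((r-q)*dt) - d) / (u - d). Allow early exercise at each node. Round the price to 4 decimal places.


dt = T/N = 0.375000
u = exp(sigma*sqrt(dt)) = 1.325370; d = 1/u = 0.754507
p = (exp((r-q)*dt) - d) / (u - d) = 0.424137
Discount per step: exp(-r*dt) = 0.997004
Stock lattice S(k, i) with i counting down-moves:
  k=0: S(0,0) = 10.0400
  k=1: S(1,0) = 13.3067; S(1,1) = 7.5752
  k=2: S(2,0) = 17.6363; S(2,1) = 10.0400; S(2,2) = 5.7156
Terminal payoffs V(N, i) = max(S_T - K, 0):
  V(2,0) = 7.776308; V(2,1) = 0.180000; V(2,2) = 0.000000
Backward induction: V(k, i) = exp(-r*dt) * [p * V(k+1, i) + (1-p) * V(k+1, i+1)]; then take max(V_cont, immediate exercise) for American.
  V(1,0) = exp(-r*dt) * [p*7.776308 + (1-p)*0.180000] = 3.391685; exercise = 3.446710; V(1,0) = max -> 3.446710
  V(1,1) = exp(-r*dt) * [p*0.180000 + (1-p)*0.000000] = 0.076116; exercise = 0.000000; V(1,1) = max -> 0.076116
  V(0,0) = exp(-r*dt) * [p*3.446710 + (1-p)*0.076116] = 1.501199; exercise = 0.180000; V(0,0) = max -> 1.501199

Answer: Price = V(0,0) = 1.5012


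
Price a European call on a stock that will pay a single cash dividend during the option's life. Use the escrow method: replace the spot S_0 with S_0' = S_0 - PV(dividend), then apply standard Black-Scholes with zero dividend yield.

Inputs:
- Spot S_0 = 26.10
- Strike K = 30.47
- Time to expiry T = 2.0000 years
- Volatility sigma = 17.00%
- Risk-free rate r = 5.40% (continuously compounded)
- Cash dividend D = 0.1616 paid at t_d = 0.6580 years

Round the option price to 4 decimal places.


Answer: Price = 1.9073

Derivation:
PV(D) = D * exp(-r * t_d) = 0.1616 * 0.96509185 = 0.15595884
S_0' = S_0 - PV(D) = 26.1000 - 0.15595884 = 25.94404116
d1 = (ln(S_0'/K) + (r + sigma^2/2)*T) / (sigma*sqrt(T)) = -0.09941355
d2 = d1 - sigma*sqrt(T) = -0.33982985
exp(-rT) = 0.89762760
N(d1) = 0.46040496; N(d2) = 0.36699233
C = S_0' * N(d1) - K * exp(-rT) * N(d2) = 25.94404116 * 0.46040496 - 30.4700 * 0.89762760 * 0.36699233 = 1.9073


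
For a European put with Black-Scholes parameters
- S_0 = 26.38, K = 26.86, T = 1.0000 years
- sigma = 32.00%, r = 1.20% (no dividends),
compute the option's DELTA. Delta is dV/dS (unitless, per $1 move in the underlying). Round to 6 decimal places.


d1 = 0.1411498631; d2 = -0.1788501369
phi(d1) = 0.3949878891; exp(-qT) = 1.0000000000; exp(-rT) = 0.9880717129
N(-d1) = 0.4438757764
Delta = -exp(-qT) * N(-d1) = -1.0000000000 * 0.4438757764 = -0.443876

Answer: Delta = -0.443876


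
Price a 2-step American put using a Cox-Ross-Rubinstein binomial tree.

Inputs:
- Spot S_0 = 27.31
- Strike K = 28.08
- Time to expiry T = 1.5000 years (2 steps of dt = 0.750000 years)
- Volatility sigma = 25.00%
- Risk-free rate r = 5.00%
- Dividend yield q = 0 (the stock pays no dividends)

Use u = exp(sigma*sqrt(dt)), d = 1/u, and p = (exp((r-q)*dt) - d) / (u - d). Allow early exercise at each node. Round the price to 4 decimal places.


Answer: Price = V(0,0) = 2.9118

Derivation:
dt = T/N = 0.750000
u = exp(sigma*sqrt(dt)) = 1.241731; d = 1/u = 0.805327
p = (exp((r-q)*dt) - d) / (u - d) = 0.533645
Discount per step: exp(-r*dt) = 0.963194
Stock lattice S(k, i) with i counting down-moves:
  k=0: S(0,0) = 27.3100
  k=1: S(1,0) = 33.9117; S(1,1) = 21.9935
  k=2: S(2,0) = 42.1092; S(2,1) = 27.3100; S(2,2) = 17.7120
Terminal payoffs V(N, i) = max(K - S_T, 0):
  V(2,0) = 0.000000; V(2,1) = 0.770000; V(2,2) = 10.368038
Backward induction: V(k, i) = exp(-r*dt) * [p * V(k+1, i) + (1-p) * V(k+1, i+1)]; then take max(V_cont, immediate exercise) for American.
  V(1,0) = exp(-r*dt) * [p*0.000000 + (1-p)*0.770000] = 0.345877; exercise = 0.000000; V(1,0) = max -> 0.345877
  V(1,1) = exp(-r*dt) * [p*0.770000 + (1-p)*10.368038] = 5.053007; exercise = 6.086508; V(1,1) = max -> 6.086508
  V(0,0) = exp(-r*dt) * [p*0.345877 + (1-p)*6.086508] = 2.911784; exercise = 0.770000; V(0,0) = max -> 2.911784


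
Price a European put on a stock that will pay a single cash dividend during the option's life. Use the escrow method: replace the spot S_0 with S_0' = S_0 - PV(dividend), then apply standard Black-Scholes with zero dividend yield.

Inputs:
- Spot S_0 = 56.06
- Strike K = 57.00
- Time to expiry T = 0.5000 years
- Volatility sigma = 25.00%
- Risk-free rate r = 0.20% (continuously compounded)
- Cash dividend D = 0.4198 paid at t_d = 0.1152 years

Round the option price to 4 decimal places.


Answer: Price = 4.6499

Derivation:
PV(D) = D * exp(-r * t_d) = 0.4198 * 0.99976963 = 0.41970329
S_0' = S_0 - PV(D) = 56.0600 - 0.41970329 = 55.64029671
d1 = (ln(S_0'/K) + (r + sigma^2/2)*T) / (sigma*sqrt(T)) = -0.04253144
d2 = d1 - sigma*sqrt(T) = -0.21930814
exp(-rT) = 0.99900050
N(-d1) = 0.51696248; N(-d2) = 0.58679499
P = K * exp(-rT) * N(-d2) - S_0' * N(-d1) = 57.0000 * 0.99900050 * 0.58679499 - 55.64029671 * 0.51696248 = 4.6499


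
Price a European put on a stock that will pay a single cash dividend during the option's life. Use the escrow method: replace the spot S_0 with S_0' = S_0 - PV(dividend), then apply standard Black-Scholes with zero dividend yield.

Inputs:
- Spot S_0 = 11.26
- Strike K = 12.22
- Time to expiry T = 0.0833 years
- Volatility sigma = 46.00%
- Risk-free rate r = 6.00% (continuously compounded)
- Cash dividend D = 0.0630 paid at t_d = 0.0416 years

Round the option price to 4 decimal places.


PV(D) = D * exp(-r * t_d) = 0.0630 * 0.99750711 = 0.06284295
S_0' = S_0 - PV(D) = 11.2600 - 0.06284295 = 11.19715705
d1 = (ln(S_0'/K) + (r + sigma^2/2)*T) / (sigma*sqrt(T)) = -0.55438900
d2 = d1 - sigma*sqrt(T) = -0.68715300
exp(-rT) = 0.99501447
N(-d1) = 0.71034367; N(-d2) = 0.75400684
P = K * exp(-rT) * N(-d2) - S_0' * N(-d1) = 12.2200 * 0.99501447 * 0.75400684 - 11.19715705 * 0.71034367 = 1.2142

Answer: Price = 1.2142


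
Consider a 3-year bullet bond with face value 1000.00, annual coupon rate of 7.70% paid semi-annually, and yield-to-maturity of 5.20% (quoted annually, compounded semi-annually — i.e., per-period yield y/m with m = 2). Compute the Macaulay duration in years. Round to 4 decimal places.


Coupon per period c = face * coupon_rate / m = 38.500000
Periods per year m = 2; per-period yield y/m = 0.026000
Number of cashflows N = 6
Cashflows (t years, CF_t, discount factor 1/(1+y/m)^(m*t), PV):
  t = 0.5000: CF_t = 38.500000, DF = 0.974659, PV = 37.524366
  t = 1.0000: CF_t = 38.500000, DF = 0.949960, PV = 36.573457
  t = 1.5000: CF_t = 38.500000, DF = 0.925887, PV = 35.646644
  t = 2.0000: CF_t = 38.500000, DF = 0.902424, PV = 34.743318
  t = 2.5000: CF_t = 38.500000, DF = 0.879555, PV = 33.862883
  t = 3.0000: CF_t = 1038.500000, DF = 0.857266, PV = 890.271224
Price P = sum_t PV_t = 1068.621892
Macaulay numerator sum_t t * PV_t:
  t * PV_t at t = 0.5000: 18.762183
  t * PV_t at t = 1.0000: 36.573457
  t * PV_t at t = 1.5000: 53.469966
  t * PV_t at t = 2.0000: 69.486635
  t * PV_t at t = 2.5000: 84.657207
  t * PV_t at t = 3.0000: 2670.813673
Macaulay duration D = (sum_t t * PV_t) / P = 2933.763121 / 1068.621892 = 2.745371

Answer: Macaulay duration = 2.7454 years


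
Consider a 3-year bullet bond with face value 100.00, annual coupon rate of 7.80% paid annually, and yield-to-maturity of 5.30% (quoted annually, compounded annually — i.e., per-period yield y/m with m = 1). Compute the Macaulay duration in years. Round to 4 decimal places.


Coupon per period c = face * coupon_rate / m = 7.800000
Periods per year m = 1; per-period yield y/m = 0.053000
Number of cashflows N = 3
Cashflows (t years, CF_t, discount factor 1/(1+y/m)^(m*t), PV):
  t = 1.0000: CF_t = 7.800000, DF = 0.949668, PV = 7.407407
  t = 2.0000: CF_t = 7.800000, DF = 0.901869, PV = 7.034575
  t = 3.0000: CF_t = 107.800000, DF = 0.856475, PV = 92.328047
Price P = sum_t PV_t = 106.770029
Macaulay numerator sum_t t * PV_t:
  t * PV_t at t = 1.0000: 7.407407
  t * PV_t at t = 2.0000: 14.069150
  t * PV_t at t = 3.0000: 276.984140
Macaulay duration D = (sum_t t * PV_t) / P = 298.460697 / 106.770029 = 2.795360

Answer: Macaulay duration = 2.7954 years


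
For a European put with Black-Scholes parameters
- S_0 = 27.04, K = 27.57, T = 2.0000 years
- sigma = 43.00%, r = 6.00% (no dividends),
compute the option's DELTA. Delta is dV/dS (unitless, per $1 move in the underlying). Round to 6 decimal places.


Answer: Delta = -0.319368

Derivation:
d1 = 0.4694679682; d2 = -0.1386438636
phi(d1) = 0.3573146118; exp(-qT) = 1.0000000000; exp(-rT) = 0.8869204367
N(-d1) = 0.3193675878
Delta = -exp(-qT) * N(-d1) = -1.0000000000 * 0.3193675878 = -0.319368


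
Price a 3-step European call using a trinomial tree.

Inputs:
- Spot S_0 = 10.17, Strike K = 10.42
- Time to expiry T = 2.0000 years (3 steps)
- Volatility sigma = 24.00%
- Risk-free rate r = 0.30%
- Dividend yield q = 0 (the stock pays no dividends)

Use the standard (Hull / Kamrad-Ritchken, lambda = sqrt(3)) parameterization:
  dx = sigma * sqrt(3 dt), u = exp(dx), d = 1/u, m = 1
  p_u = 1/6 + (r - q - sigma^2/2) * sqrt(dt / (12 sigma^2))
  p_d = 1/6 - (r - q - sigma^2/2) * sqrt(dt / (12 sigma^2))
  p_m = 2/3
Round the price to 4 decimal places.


dt = T/N = 0.666667; dx = sigma*sqrt(3*dt) = 0.339411
u = exp(dx) = 1.404121; d = 1/u = 0.712189
p_u = 0.141329, p_m = 0.666667, p_d = 0.192005
Discount per step: exp(-r*dt) = 0.998002
Stock lattice S(k, j) with j the centered position index:
  k=0: S(0,+0) = 10.1700
  k=1: S(1,-1) = 7.2430; S(1,+0) = 10.1700; S(1,+1) = 14.2799
  k=2: S(2,-2) = 5.1584; S(2,-1) = 7.2430; S(2,+0) = 10.1700; S(2,+1) = 14.2799; S(2,+2) = 20.0507
  k=3: S(3,-3) = 3.6737; S(3,-2) = 5.1584; S(3,-1) = 7.2430; S(3,+0) = 10.1700; S(3,+1) = 14.2799; S(3,+2) = 20.0507; S(3,+3) = 28.1536
Terminal payoffs V(N, j) = max(S_T - K, 0):
  V(3,-3) = 0.000000; V(3,-2) = 0.000000; V(3,-1) = 0.000000; V(3,+0) = 0.000000; V(3,+1) = 3.859907; V(3,+2) = 9.630713; V(3,+3) = 17.733621
Backward induction: V(k, j) = exp(-r*dt) * [p_u * V(k+1, j+1) + p_m * V(k+1, j) + p_d * V(k+1, j-1)]
  V(2,-2) = exp(-r*dt) * [p_u*0.000000 + p_m*0.000000 + p_d*0.000000] = 0.000000
  V(2,-1) = exp(-r*dt) * [p_u*0.000000 + p_m*0.000000 + p_d*0.000000] = 0.000000
  V(2,+0) = exp(-r*dt) * [p_u*3.859907 + p_m*0.000000 + p_d*0.000000] = 0.544426
  V(2,+1) = exp(-r*dt) * [p_u*9.630713 + p_m*3.859907 + p_d*0.000000] = 3.926507
  V(2,+2) = exp(-r*dt) * [p_u*17.733621 + p_m*9.630713 + p_d*3.859907] = 9.648548
  V(1,-1) = exp(-r*dt) * [p_u*0.544426 + p_m*0.000000 + p_d*0.000000] = 0.076789
  V(1,+0) = exp(-r*dt) * [p_u*3.926507 + p_m*0.544426 + p_d*0.000000] = 0.916044
  V(1,+1) = exp(-r*dt) * [p_u*9.648548 + p_m*3.926507 + p_d*0.544426] = 4.077656
  V(0,+0) = exp(-r*dt) * [p_u*4.077656 + p_m*0.916044 + p_d*0.076789] = 1.199329

Answer: Price = V(0,0) = 1.1993


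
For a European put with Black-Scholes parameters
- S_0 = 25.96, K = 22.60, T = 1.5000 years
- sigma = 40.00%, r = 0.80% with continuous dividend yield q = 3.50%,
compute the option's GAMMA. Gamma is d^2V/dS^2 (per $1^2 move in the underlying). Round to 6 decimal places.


Answer: Gamma = 0.026956

Derivation:
d1 = 0.4452090200; d2 = -0.0446889286
phi(d1) = 0.3613009292; exp(-qT) = 0.9488543211; exp(-rT) = 0.9880717129
Gamma = exp(-qT) * phi(d1) / (S * sigma * sqrt(T)) = 0.9488543211 * 0.3613009292 / (25.9600 * 0.4000 * 1.2247448714) = 0.026956


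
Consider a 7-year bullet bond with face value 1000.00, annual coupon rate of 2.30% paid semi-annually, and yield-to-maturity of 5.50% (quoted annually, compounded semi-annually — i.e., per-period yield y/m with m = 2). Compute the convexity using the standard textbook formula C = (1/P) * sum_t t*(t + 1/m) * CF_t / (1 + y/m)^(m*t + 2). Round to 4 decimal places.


Answer: Convexity = 44.4762

Derivation:
Coupon per period c = face * coupon_rate / m = 11.500000
Periods per year m = 2; per-period yield y/m = 0.027500
Number of cashflows N = 14
Cashflows (t years, CF_t, discount factor 1/(1+y/m)^(m*t), PV):
  t = 0.5000: CF_t = 11.500000, DF = 0.973236, PV = 11.192214
  t = 1.0000: CF_t = 11.500000, DF = 0.947188, PV = 10.892666
  t = 1.5000: CF_t = 11.500000, DF = 0.921838, PV = 10.601135
  t = 2.0000: CF_t = 11.500000, DF = 0.897166, PV = 10.317406
  t = 2.5000: CF_t = 11.500000, DF = 0.873154, PV = 10.041271
  t = 3.0000: CF_t = 11.500000, DF = 0.849785, PV = 9.772527
  t = 3.5000: CF_t = 11.500000, DF = 0.827041, PV = 9.510975
  t = 4.0000: CF_t = 11.500000, DF = 0.804906, PV = 9.256423
  t = 4.5000: CF_t = 11.500000, DF = 0.783364, PV = 9.008684
  t = 5.0000: CF_t = 11.500000, DF = 0.762398, PV = 8.767576
  t = 5.5000: CF_t = 11.500000, DF = 0.741993, PV = 8.532921
  t = 6.0000: CF_t = 11.500000, DF = 0.722134, PV = 8.304546
  t = 6.5000: CF_t = 11.500000, DF = 0.702807, PV = 8.082283
  t = 7.0000: CF_t = 1011.500000, DF = 0.683997, PV = 691.863245
Price P = sum_t PV_t = 816.143870
Convexity numerator sum_t t*(t + 1/m) * CF_t / (1+y/m)^(m*t + 2):
  t = 0.5000: term = 5.300567
  t = 1.0000: term = 15.476109
  t = 1.5000: term = 30.123813
  t = 2.0000: term = 48.862633
  t = 2.5000: term = 71.332310
  t = 3.0000: term = 97.192442
  t = 3.5000: term = 126.121580
  t = 4.0000: term = 157.816366
  t = 4.5000: term = 191.990713
  t = 5.0000: term = 228.375004
  t = 5.5000: term = 266.715333
  t = 6.0000: term = 306.772778
  t = 6.5000: term = 348.322701
  t = 7.0000: term = 34404.551580
Convexity = (1/P) * sum = 36298.953930 / 816.143870 = 44.476171


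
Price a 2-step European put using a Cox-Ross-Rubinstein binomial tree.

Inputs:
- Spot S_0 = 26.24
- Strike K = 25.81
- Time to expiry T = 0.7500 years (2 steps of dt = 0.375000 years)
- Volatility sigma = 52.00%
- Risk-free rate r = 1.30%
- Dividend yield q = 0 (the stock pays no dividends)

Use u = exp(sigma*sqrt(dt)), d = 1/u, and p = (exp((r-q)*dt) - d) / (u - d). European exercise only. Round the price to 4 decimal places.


dt = T/N = 0.375000
u = exp(sigma*sqrt(dt)) = 1.374972; d = 1/u = 0.727287
p = (exp((r-q)*dt) - d) / (u - d) = 0.428603
Discount per step: exp(-r*dt) = 0.995137
Stock lattice S(k, i) with i counting down-moves:
  k=0: S(0,0) = 26.2400
  k=1: S(1,0) = 36.0793; S(1,1) = 19.0840
  k=2: S(2,0) = 49.6080; S(2,1) = 26.2400; S(2,2) = 13.8796
Terminal payoffs V(N, i) = max(K - S_T, 0):
  V(2,0) = 0.000000; V(2,1) = 0.000000; V(2,2) = 11.930435
Backward induction: V(k, i) = exp(-r*dt) * [p * V(k+1, i) + (1-p) * V(k+1, i+1)].
  V(1,0) = exp(-r*dt) * [p*0.000000 + (1-p)*0.000000] = 0.000000
  V(1,1) = exp(-r*dt) * [p*0.000000 + (1-p)*11.930435] = 6.783866
  V(0,0) = exp(-r*dt) * [p*0.000000 + (1-p)*6.783866] = 3.857432

Answer: Price = V(0,0) = 3.8574


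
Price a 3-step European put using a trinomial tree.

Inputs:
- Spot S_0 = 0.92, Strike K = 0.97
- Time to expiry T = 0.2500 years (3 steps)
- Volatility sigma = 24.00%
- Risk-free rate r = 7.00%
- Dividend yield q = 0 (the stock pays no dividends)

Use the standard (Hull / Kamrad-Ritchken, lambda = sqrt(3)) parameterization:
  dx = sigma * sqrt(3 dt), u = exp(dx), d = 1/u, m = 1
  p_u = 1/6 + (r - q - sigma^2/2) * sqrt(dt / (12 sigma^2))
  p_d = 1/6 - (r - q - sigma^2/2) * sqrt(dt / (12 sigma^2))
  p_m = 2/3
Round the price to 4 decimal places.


dt = T/N = 0.083333; dx = sigma*sqrt(3*dt) = 0.120000
u = exp(dx) = 1.127497; d = 1/u = 0.886920
p_u = 0.180972, p_m = 0.666667, p_d = 0.152361
Discount per step: exp(-r*dt) = 0.994184
Stock lattice S(k, j) with j the centered position index:
  k=0: S(0,+0) = 0.9200
  k=1: S(1,-1) = 0.8160; S(1,+0) = 0.9200; S(1,+1) = 1.0373
  k=2: S(2,-2) = 0.7237; S(2,-1) = 0.8160; S(2,+0) = 0.9200; S(2,+1) = 1.0373; S(2,+2) = 1.1695
  k=3: S(3,-3) = 0.6419; S(3,-2) = 0.7237; S(3,-1) = 0.8160; S(3,+0) = 0.9200; S(3,+1) = 1.0373; S(3,+2) = 1.1695; S(3,+3) = 1.3187
Terminal payoffs V(N, j) = max(K - S_T, 0):
  V(3,-3) = 0.328138; V(3,-2) = 0.246302; V(3,-1) = 0.154033; V(3,+0) = 0.050000; V(3,+1) = 0.000000; V(3,+2) = 0.000000; V(3,+3) = 0.000000
Backward induction: V(k, j) = exp(-r*dt) * [p_u * V(k+1, j+1) + p_m * V(k+1, j) + p_d * V(k+1, j-1)]
  V(2,-2) = exp(-r*dt) * [p_u*0.154033 + p_m*0.246302 + p_d*0.328138] = 0.240665
  V(2,-1) = exp(-r*dt) * [p_u*0.050000 + p_m*0.154033 + p_d*0.246302] = 0.148396
  V(2,+0) = exp(-r*dt) * [p_u*0.000000 + p_m*0.050000 + p_d*0.154033] = 0.056472
  V(2,+1) = exp(-r*dt) * [p_u*0.000000 + p_m*0.000000 + p_d*0.050000] = 0.007574
  V(2,+2) = exp(-r*dt) * [p_u*0.000000 + p_m*0.000000 + p_d*0.000000] = 0.000000
  V(1,-1) = exp(-r*dt) * [p_u*0.056472 + p_m*0.148396 + p_d*0.240665] = 0.144970
  V(1,+0) = exp(-r*dt) * [p_u*0.007574 + p_m*0.056472 + p_d*0.148396] = 0.061270
  V(1,+1) = exp(-r*dt) * [p_u*0.000000 + p_m*0.007574 + p_d*0.056472] = 0.013574
  V(0,+0) = exp(-r*dt) * [p_u*0.013574 + p_m*0.061270 + p_d*0.144970] = 0.065010

Answer: Price = V(0,0) = 0.0650


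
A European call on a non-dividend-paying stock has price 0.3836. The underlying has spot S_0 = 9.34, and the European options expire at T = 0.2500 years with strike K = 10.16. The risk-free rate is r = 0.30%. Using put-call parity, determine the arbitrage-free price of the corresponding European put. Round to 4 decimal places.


Put-call parity: C - P = S_0 * exp(-qT) - K * exp(-rT).
S_0 * exp(-qT) = 9.3400 * 1.00000000 = 9.34000000
K * exp(-rT) = 10.1600 * 0.99925028 = 10.15238286
P = C - S*exp(-qT) + K*exp(-rT)
P = 0.3836 - 9.34000000 + 10.15238286 = 1.1960

Answer: Put price = 1.1960


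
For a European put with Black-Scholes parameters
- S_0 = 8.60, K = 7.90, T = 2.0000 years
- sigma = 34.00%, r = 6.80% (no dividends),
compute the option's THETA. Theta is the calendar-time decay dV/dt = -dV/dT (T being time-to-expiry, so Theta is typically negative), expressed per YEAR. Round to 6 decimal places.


Answer: Theta = -0.129039

Derivation:
d1 = 0.6998265840; d2 = 0.2189939728
phi(d1) = 0.3122918358; exp(-qT) = 1.0000000000; exp(-rT) = 0.8728426325
Theta = -S*exp(-qT)*phi(d1)*sigma/(2*sqrt(T)) + r*K*exp(-rT)*N(-d2) - q*S*exp(-qT)*N(-d1)
N(-d1) = 0.2420178053; N(-d2) = 0.4133273714; sqrt(T) = 1.4142135624
Term 1 = -8.6000 * 1.0000000000 * 0.3122918358 * 0.3400 / (2 * 1.4142135624) = -0.3228442126
Term 2 = 0.0680 * 7.9000 * 0.8728426325 * 0.4133273714 = 0.1938055102
Term 3 = 0 (no dividend yield, q = 0)
Theta = -0.3228442126 + (0.1938055102) + (0.0000000000) = -0.129039


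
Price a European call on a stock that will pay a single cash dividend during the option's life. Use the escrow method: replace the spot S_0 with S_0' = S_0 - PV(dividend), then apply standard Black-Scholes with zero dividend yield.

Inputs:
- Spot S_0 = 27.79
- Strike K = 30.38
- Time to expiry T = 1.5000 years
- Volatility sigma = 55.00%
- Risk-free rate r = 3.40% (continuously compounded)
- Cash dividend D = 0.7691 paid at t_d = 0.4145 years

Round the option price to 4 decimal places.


PV(D) = D * exp(-r * t_d) = 0.7691 * 0.98600584 = 0.75833709
S_0' = S_0 - PV(D) = 27.7900 - 0.75833709 = 27.03166291
d1 = (ln(S_0'/K) + (r + sigma^2/2)*T) / (sigma*sqrt(T)) = 0.23915835
d2 = d1 - sigma*sqrt(T) = -0.43445133
exp(-rT) = 0.95027867
N(d1) = 0.59450860; N(d2) = 0.33198037
C = S_0' * N(d1) - K * exp(-rT) * N(d2) = 27.03166291 * 0.59450860 - 30.3800 * 0.95027867 * 0.33198037 = 6.4865

Answer: Price = 6.4865


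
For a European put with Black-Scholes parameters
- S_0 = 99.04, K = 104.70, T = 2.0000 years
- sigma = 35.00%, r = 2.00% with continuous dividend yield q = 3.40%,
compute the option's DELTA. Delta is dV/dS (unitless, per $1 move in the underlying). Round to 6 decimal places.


d1 = 0.0786397514; d2 = -0.4163349954
phi(d1) = 0.3977106141; exp(-qT) = 0.9342604736; exp(-rT) = 0.9607894392
N(-d1) = 0.4686595842
Delta = -exp(-qT) * N(-d1) = -0.9342604736 * 0.4686595842 = -0.437850

Answer: Delta = -0.437850


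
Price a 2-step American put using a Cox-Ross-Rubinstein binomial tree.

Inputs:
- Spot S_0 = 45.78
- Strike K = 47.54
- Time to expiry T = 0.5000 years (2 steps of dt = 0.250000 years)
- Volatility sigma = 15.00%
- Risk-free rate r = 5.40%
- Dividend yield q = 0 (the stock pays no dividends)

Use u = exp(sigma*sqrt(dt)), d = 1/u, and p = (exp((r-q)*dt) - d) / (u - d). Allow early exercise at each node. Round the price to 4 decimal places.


Answer: Price = V(0,0) = 2.5605

Derivation:
dt = T/N = 0.250000
u = exp(sigma*sqrt(dt)) = 1.077884; d = 1/u = 0.927743
p = (exp((r-q)*dt) - d) / (u - d) = 0.571784
Discount per step: exp(-r*dt) = 0.986591
Stock lattice S(k, i) with i counting down-moves:
  k=0: S(0,0) = 45.7800
  k=1: S(1,0) = 49.3455; S(1,1) = 42.4721
  k=2: S(2,0) = 53.1888; S(2,1) = 45.7800; S(2,2) = 39.4032
Terminal payoffs V(N, i) = max(K - S_T, 0):
  V(2,0) = 0.000000; V(2,1) = 1.760000; V(2,2) = 8.136789
Backward induction: V(k, i) = exp(-r*dt) * [p * V(k+1, i) + (1-p) * V(k+1, i+1)]; then take max(V_cont, immediate exercise) for American.
  V(1,0) = exp(-r*dt) * [p*0.000000 + (1-p)*1.760000] = 0.743554; exercise = 0.000000; V(1,0) = max -> 0.743554
  V(1,1) = exp(-r*dt) * [p*1.760000 + (1-p)*8.136789] = 4.430426; exercise = 5.067903; V(1,1) = max -> 5.067903
  V(0,0) = exp(-r*dt) * [p*0.743554 + (1-p)*5.067903] = 2.560508; exercise = 1.760000; V(0,0) = max -> 2.560508


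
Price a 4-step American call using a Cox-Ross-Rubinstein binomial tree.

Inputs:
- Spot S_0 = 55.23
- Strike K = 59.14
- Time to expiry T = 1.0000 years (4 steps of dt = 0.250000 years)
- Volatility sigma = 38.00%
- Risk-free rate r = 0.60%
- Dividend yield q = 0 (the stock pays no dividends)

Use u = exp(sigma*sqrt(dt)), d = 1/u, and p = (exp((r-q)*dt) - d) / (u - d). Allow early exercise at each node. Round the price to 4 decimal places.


Answer: Price = V(0,0) = 6.9930

Derivation:
dt = T/N = 0.250000
u = exp(sigma*sqrt(dt)) = 1.209250; d = 1/u = 0.826959
p = (exp((r-q)*dt) - d) / (u - d) = 0.456569
Discount per step: exp(-r*dt) = 0.998501
Stock lattice S(k, i) with i counting down-moves:
  k=0: S(0,0) = 55.2300
  k=1: S(1,0) = 66.7869; S(1,1) = 45.6730
  k=2: S(2,0) = 80.7620; S(2,1) = 55.2300; S(2,2) = 37.7697
  k=3: S(3,0) = 97.6614; S(3,1) = 66.7869; S(3,2) = 45.6730; S(3,3) = 31.2340
  k=4: S(4,0) = 118.0970; S(4,1) = 80.7620; S(4,2) = 55.2300; S(4,3) = 37.7697; S(4,4) = 25.8292
Terminal payoffs V(N, i) = max(S_T - K, 0):
  V(4,0) = 58.956996; V(4,1) = 21.621978; V(4,2) = 0.000000; V(4,3) = 0.000000; V(4,4) = 0.000000
Backward induction: V(k, i) = exp(-r*dt) * [p * V(k+1, i) + (1-p) * V(k+1, i+1)]; then take max(V_cont, immediate exercise) for American.
  V(3,0) = exp(-r*dt) * [p*58.956996 + (1-p)*21.621978] = 38.610033; exercise = 38.521389; V(3,0) = max -> 38.610033
  V(3,1) = exp(-r*dt) * [p*21.621978 + (1-p)*0.000000] = 9.857129; exercise = 7.646855; V(3,1) = max -> 9.857129
  V(3,2) = exp(-r*dt) * [p*0.000000 + (1-p)*0.000000] = 0.000000; exercise = 0.000000; V(3,2) = max -> 0.000000
  V(3,3) = exp(-r*dt) * [p*0.000000 + (1-p)*0.000000] = 0.000000; exercise = 0.000000; V(3,3) = max -> 0.000000
  V(2,0) = exp(-r*dt) * [p*38.610033 + (1-p)*9.857129] = 22.950363; exercise = 21.621978; V(2,0) = max -> 22.950363
  V(2,1) = exp(-r*dt) * [p*9.857129 + (1-p)*0.000000] = 4.493714; exercise = 0.000000; V(2,1) = max -> 4.493714
  V(2,2) = exp(-r*dt) * [p*0.000000 + (1-p)*0.000000] = 0.000000; exercise = 0.000000; V(2,2) = max -> 0.000000
  V(1,0) = exp(-r*dt) * [p*22.950363 + (1-p)*4.493714] = 12.901083; exercise = 7.646855; V(1,0) = max -> 12.901083
  V(1,1) = exp(-r*dt) * [p*4.493714 + (1-p)*0.000000] = 2.048616; exercise = 0.000000; V(1,1) = max -> 2.048616
  V(0,0) = exp(-r*dt) * [p*12.901083 + (1-p)*2.048616] = 6.993019; exercise = 0.000000; V(0,0) = max -> 6.993019
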